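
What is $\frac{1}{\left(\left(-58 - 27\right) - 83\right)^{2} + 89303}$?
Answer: $\frac{1}{117527} \approx 8.5087 \cdot 10^{-6}$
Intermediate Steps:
$\frac{1}{\left(\left(-58 - 27\right) - 83\right)^{2} + 89303} = \frac{1}{\left(-85 - 83\right)^{2} + 89303} = \frac{1}{\left(-168\right)^{2} + 89303} = \frac{1}{28224 + 89303} = \frac{1}{117527}$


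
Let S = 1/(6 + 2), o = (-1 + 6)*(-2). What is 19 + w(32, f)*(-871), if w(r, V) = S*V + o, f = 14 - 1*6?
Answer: 7858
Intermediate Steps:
o = -10 (o = 5*(-2) = -10)
S = ⅛ (S = 1/8 = ⅛ ≈ 0.12500)
f = 8 (f = 14 - 6 = 8)
w(r, V) = -10 + V/8 (w(r, V) = V/8 - 10 = -10 + V/8)
19 + w(32, f)*(-871) = 19 + (-10 + (⅛)*8)*(-871) = 19 + (-10 + 1)*(-871) = 19 - 9*(-871) = 19 + 7839 = 7858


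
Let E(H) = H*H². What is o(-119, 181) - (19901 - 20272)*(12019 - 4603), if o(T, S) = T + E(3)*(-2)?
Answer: 2751163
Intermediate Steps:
E(H) = H³
o(T, S) = -54 + T (o(T, S) = T + 3³*(-2) = T + 27*(-2) = T - 54 = -54 + T)
o(-119, 181) - (19901 - 20272)*(12019 - 4603) = (-54 - 119) - (19901 - 20272)*(12019 - 4603) = -173 - (-371)*7416 = -173 - 1*(-2751336) = -173 + 2751336 = 2751163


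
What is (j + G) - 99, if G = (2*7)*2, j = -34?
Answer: -105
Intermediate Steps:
G = 28 (G = 14*2 = 28)
(j + G) - 99 = (-34 + 28) - 99 = -6 - 99 = -105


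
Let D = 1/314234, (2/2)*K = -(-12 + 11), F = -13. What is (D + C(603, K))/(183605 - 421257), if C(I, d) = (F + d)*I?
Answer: 2273797223/74678338568 ≈ 0.030448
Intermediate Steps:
K = 1 (K = -(-12 + 11) = -1*(-1) = 1)
D = 1/314234 ≈ 3.1823e-6
C(I, d) = I*(-13 + d) (C(I, d) = (-13 + d)*I = I*(-13 + d))
(D + C(603, K))/(183605 - 421257) = (1/314234 + 603*(-13 + 1))/(183605 - 421257) = (1/314234 + 603*(-12))/(-237652) = (1/314234 - 7236)*(-1/237652) = -2273797223/314234*(-1/237652) = 2273797223/74678338568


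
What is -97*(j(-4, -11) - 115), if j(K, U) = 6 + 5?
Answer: 10088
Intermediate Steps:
j(K, U) = 11
-97*(j(-4, -11) - 115) = -97*(11 - 115) = -97*(-104) = 10088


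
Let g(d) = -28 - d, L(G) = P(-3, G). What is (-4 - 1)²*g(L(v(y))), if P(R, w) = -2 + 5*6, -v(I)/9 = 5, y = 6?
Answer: -1400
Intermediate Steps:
v(I) = -45 (v(I) = -9*5 = -45)
P(R, w) = 28 (P(R, w) = -2 + 30 = 28)
L(G) = 28
(-4 - 1)²*g(L(v(y))) = (-4 - 1)²*(-28 - 1*28) = (-5)²*(-28 - 28) = 25*(-56) = -1400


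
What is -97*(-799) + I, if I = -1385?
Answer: 76118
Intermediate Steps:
-97*(-799) + I = -97*(-799) - 1385 = 77503 - 1385 = 76118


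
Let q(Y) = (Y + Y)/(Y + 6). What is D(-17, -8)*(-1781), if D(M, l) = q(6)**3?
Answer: -1781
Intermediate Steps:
q(Y) = 2*Y/(6 + Y) (q(Y) = (2*Y)/(6 + Y) = 2*Y/(6 + Y))
D(M, l) = 1 (D(M, l) = (2*6/(6 + 6))**3 = (2*6/12)**3 = (2*6*(1/12))**3 = 1**3 = 1)
D(-17, -8)*(-1781) = 1*(-1781) = -1781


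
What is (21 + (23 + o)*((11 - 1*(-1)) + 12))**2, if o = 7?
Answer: 549081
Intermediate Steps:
(21 + (23 + o)*((11 - 1*(-1)) + 12))**2 = (21 + (23 + 7)*((11 - 1*(-1)) + 12))**2 = (21 + 30*((11 + 1) + 12))**2 = (21 + 30*(12 + 12))**2 = (21 + 30*24)**2 = (21 + 720)**2 = 741**2 = 549081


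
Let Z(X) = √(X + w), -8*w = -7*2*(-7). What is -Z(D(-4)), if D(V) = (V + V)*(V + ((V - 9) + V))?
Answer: -√623/2 ≈ -12.480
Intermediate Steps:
D(V) = 2*V*(-9 + 3*V) (D(V) = (2*V)*(V + ((-9 + V) + V)) = (2*V)*(V + (-9 + 2*V)) = (2*V)*(-9 + 3*V) = 2*V*(-9 + 3*V))
w = -49/4 (w = -(-7*2)*(-7)/8 = -(-7)*(-7)/4 = -⅛*98 = -49/4 ≈ -12.250)
Z(X) = √(-49/4 + X) (Z(X) = √(X - 49/4) = √(-49/4 + X))
-Z(D(-4)) = -√(-49 + 4*(6*(-4)*(-3 - 4)))/2 = -√(-49 + 4*(6*(-4)*(-7)))/2 = -√(-49 + 4*168)/2 = -√(-49 + 672)/2 = -√623/2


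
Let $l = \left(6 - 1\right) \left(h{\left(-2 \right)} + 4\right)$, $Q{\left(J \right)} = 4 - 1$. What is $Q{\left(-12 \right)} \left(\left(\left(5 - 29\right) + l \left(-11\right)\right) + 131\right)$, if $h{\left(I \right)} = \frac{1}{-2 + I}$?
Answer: $- \frac{1191}{4} \approx -297.75$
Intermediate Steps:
$Q{\left(J \right)} = 3$
$l = \frac{75}{4}$ ($l = \left(6 - 1\right) \left(\frac{1}{-2 - 2} + 4\right) = 5 \left(\frac{1}{-4} + 4\right) = 5 \left(- \frac{1}{4} + 4\right) = 5 \cdot \frac{15}{4} = \frac{75}{4} \approx 18.75$)
$Q{\left(-12 \right)} \left(\left(\left(5 - 29\right) + l \left(-11\right)\right) + 131\right) = 3 \left(\left(\left(5 - 29\right) + \frac{75}{4} \left(-11\right)\right) + 131\right) = 3 \left(\left(-24 - \frac{825}{4}\right) + 131\right) = 3 \left(- \frac{921}{4} + 131\right) = 3 \left(- \frac{397}{4}\right) = - \frac{1191}{4}$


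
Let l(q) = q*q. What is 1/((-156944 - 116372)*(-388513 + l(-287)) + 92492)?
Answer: 1/83674145996 ≈ 1.1951e-11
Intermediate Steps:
l(q) = q²
1/((-156944 - 116372)*(-388513 + l(-287)) + 92492) = 1/((-156944 - 116372)*(-388513 + (-287)²) + 92492) = 1/(-273316*(-388513 + 82369) + 92492) = 1/(-273316*(-306144) + 92492) = 1/(83674053504 + 92492) = 1/83674145996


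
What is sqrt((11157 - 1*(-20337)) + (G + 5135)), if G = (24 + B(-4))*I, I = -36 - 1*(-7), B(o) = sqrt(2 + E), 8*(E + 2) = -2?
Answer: sqrt(143732 - 58*I)/2 ≈ 189.56 - 0.038246*I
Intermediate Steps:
E = -9/4 (E = -2 + (1/8)*(-2) = -2 - 1/4 = -9/4 ≈ -2.2500)
B(o) = I/2 (B(o) = sqrt(2 - 9/4) = sqrt(-1/4) = I/2)
I = -29 (I = -36 + 7 = -29)
G = -696 - 29*I/2 (G = (24 + I/2)*(-29) = -696 - 29*I/2 ≈ -696.0 - 14.5*I)
sqrt((11157 - 1*(-20337)) + (G + 5135)) = sqrt((11157 - 1*(-20337)) + ((-696 - 29*I/2) + 5135)) = sqrt((11157 + 20337) + (4439 - 29*I/2)) = sqrt(31494 + (4439 - 29*I/2)) = sqrt(35933 - 29*I/2)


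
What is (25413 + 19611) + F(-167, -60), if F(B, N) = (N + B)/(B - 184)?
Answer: 15803651/351 ≈ 45025.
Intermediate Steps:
F(B, N) = (B + N)/(-184 + B)
(25413 + 19611) + F(-167, -60) = (25413 + 19611) + (-167 - 60)/(-184 - 167) = 45024 - 227/(-351) = 45024 - 1/351*(-227) = 45024 + 227/351 = 15803651/351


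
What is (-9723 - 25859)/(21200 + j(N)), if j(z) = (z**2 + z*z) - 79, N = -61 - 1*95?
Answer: -35582/69793 ≈ -0.50982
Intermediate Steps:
N = -156 (N = -61 - 95 = -156)
j(z) = -79 + 2*z**2 (j(z) = (z**2 + z**2) - 79 = 2*z**2 - 79 = -79 + 2*z**2)
(-9723 - 25859)/(21200 + j(N)) = (-9723 - 25859)/(21200 + (-79 + 2*(-156)**2)) = -35582/(21200 + (-79 + 2*24336)) = -35582/(21200 + (-79 + 48672)) = -35582/(21200 + 48593) = -35582/69793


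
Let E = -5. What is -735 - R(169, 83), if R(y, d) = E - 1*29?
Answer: -701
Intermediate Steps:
R(y, d) = -34 (R(y, d) = -5 - 1*29 = -5 - 29 = -34)
-735 - R(169, 83) = -735 - 1*(-34) = -735 + 34 = -701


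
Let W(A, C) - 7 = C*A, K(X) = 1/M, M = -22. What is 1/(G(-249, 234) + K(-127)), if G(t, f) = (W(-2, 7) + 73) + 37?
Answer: 22/2265 ≈ 0.0097130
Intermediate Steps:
K(X) = -1/22 (K(X) = 1/(-22) = -1/22)
W(A, C) = 7 + A*C (W(A, C) = 7 + C*A = 7 + A*C)
G(t, f) = 103 (G(t, f) = ((7 - 2*7) + 73) + 37 = ((7 - 14) + 73) + 37 = (-7 + 73) + 37 = 66 + 37 = 103)
1/(G(-249, 234) + K(-127)) = 1/(103 - 1/22) = 1/(2265/22) = 22/2265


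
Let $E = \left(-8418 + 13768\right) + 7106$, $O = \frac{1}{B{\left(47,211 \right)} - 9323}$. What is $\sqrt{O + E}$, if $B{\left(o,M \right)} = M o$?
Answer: $\frac{\sqrt{488325090}}{198} \approx 111.61$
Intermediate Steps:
$O = \frac{1}{594}$ ($O = \frac{1}{211 \cdot 47 - 9323} = \frac{1}{9917 - 9323} = \frac{1}{594} \approx 0.0016835$)
$E = 12456$ ($E = 5350 + 7106 = 12456$)
$\sqrt{O + E} = \sqrt{\frac{1}{594} + 12456} = \sqrt{\frac{7398865}{594}} = \frac{\sqrt{488325090}}{198}$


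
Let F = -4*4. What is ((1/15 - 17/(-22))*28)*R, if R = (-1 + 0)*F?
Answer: 62048/165 ≈ 376.05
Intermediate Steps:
F = -16
R = 16 (R = (-1 + 0)*(-16) = -1*(-16) = 16)
((1/15 - 17/(-22))*28)*R = ((1/15 - 17/(-22))*28)*16 = ((1*(1/15) - 17*(-1/22))*28)*16 = ((1/15 + 17/22)*28)*16 = ((277/330)*28)*16 = (3878/165)*16 = 62048/165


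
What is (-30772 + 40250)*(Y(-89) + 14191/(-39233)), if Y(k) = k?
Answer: -33229185584/39233 ≈ -8.4697e+5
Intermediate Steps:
(-30772 + 40250)*(Y(-89) + 14191/(-39233)) = (-30772 + 40250)*(-89 + 14191/(-39233)) = 9478*(-89 + 14191*(-1/39233)) = 9478*(-89 - 14191/39233) = 9478*(-3505928/39233) = -33229185584/39233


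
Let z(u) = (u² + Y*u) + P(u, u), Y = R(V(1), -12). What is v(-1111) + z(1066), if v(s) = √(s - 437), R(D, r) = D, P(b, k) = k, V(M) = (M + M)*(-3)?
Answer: 1131026 + 6*I*√43 ≈ 1.131e+6 + 39.345*I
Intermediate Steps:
V(M) = -6*M (V(M) = (2*M)*(-3) = -6*M)
Y = -6 (Y = -6*1 = -6)
v(s) = √(-437 + s)
z(u) = u² - 5*u (z(u) = (u² - 6*u) + u = u² - 5*u)
v(-1111) + z(1066) = √(-437 - 1111) + 1066*(-5 + 1066) = √(-1548) + 1066*1061 = 6*I*√43 + 1131026 = 1131026 + 6*I*√43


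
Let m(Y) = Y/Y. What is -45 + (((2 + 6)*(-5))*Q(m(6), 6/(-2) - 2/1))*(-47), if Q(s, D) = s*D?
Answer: -9445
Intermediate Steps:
m(Y) = 1
Q(s, D) = D*s
-45 + (((2 + 6)*(-5))*Q(m(6), 6/(-2) - 2/1))*(-47) = -45 + (((2 + 6)*(-5))*((6/(-2) - 2/1)*1))*(-47) = -45 + ((8*(-5))*((6*(-½) - 2*1)*1))*(-47) = -45 - 40*(-3 - 2)*(-47) = -45 - (-200)*(-47) = -45 - 40*(-5)*(-47) = -45 + 200*(-47) = -45 - 9400 = -9445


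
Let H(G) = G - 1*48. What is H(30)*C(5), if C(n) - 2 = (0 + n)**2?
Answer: -486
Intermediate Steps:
C(n) = 2 + n**2 (C(n) = 2 + (0 + n)**2 = 2 + n**2)
H(G) = -48 + G (H(G) = G - 48 = -48 + G)
H(30)*C(5) = (-48 + 30)*(2 + 5**2) = -18*(2 + 25) = -18*27 = -486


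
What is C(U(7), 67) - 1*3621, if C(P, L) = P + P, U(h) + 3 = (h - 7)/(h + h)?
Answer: -3627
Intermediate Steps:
U(h) = -3 + (-7 + h)/(2*h) (U(h) = -3 + (h - 7)/(h + h) = -3 + (-7 + h)/((2*h)) = -3 + (-7 + h)*(1/(2*h)) = -3 + (-7 + h)/(2*h))
C(P, L) = 2*P
C(U(7), 67) - 1*3621 = 2*((1/2)*(-7 - 5*7)/7) - 1*3621 = 2*((1/2)*(1/7)*(-7 - 35)) - 3621 = 2*((1/2)*(1/7)*(-42)) - 3621 = 2*(-3) - 3621 = -6 - 3621 = -3627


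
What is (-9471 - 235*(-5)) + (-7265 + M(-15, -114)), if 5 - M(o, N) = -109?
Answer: -15447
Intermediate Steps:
M(o, N) = 114 (M(o, N) = 5 - 1*(-109) = 5 + 109 = 114)
(-9471 - 235*(-5)) + (-7265 + M(-15, -114)) = (-9471 - 235*(-5)) + (-7265 + 114) = (-9471 + 1175) - 7151 = -8296 - 7151 = -15447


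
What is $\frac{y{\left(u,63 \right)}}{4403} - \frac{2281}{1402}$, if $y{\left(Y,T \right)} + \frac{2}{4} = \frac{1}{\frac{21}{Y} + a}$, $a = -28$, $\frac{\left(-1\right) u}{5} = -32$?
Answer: $- \frac{22393085308}{13762716877} \approx -1.6271$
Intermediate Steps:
$u = 160$ ($u = \left(-5\right) \left(-32\right) = 160$)
$y{\left(Y,T \right)} = - \frac{1}{2} + \frac{1}{-28 + \frac{21}{Y}}$ ($y{\left(Y,T \right)} = - \frac{1}{2} + \frac{1}{\frac{21}{Y} - 28} = - \frac{1}{2} + \frac{1}{-28 + \frac{21}{Y}}$)
$\frac{y{\left(u,63 \right)}}{4403} - \frac{2281}{1402} = \frac{\frac{3}{14} \frac{1}{3 - 640} \left(-7 + 10 \cdot 160\right)}{4403} - \frac{2281}{1402} = \frac{3 \left(-7 + 1600\right)}{14 \left(3 - 640\right)} \frac{1}{4403} - \frac{2281}{1402} = \frac{3}{14} \frac{1}{-637} \cdot 1593 \cdot \frac{1}{4403} - \frac{2281}{1402} = \frac{3}{14} \left(- \frac{1}{637}\right) 1593 \cdot \frac{1}{4403} - \frac{2281}{1402} = \left(- \frac{4779}{8918}\right) \frac{1}{4403} - \frac{2281}{1402} = - \frac{4779}{39265954} - \frac{2281}{1402} = - \frac{22393085308}{13762716877}$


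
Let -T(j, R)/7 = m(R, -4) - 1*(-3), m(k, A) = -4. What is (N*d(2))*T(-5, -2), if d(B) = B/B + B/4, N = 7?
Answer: 147/2 ≈ 73.500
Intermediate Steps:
T(j, R) = 7 (T(j, R) = -7*(-4 - 1*(-3)) = -7*(-4 + 3) = -7*(-1) = 7)
d(B) = 1 + B/4 (d(B) = 1 + B*(1/4) = 1 + B/4)
(N*d(2))*T(-5, -2) = (7*(1 + (1/4)*2))*7 = (7*(1 + 1/2))*7 = (7*(3/2))*7 = (21/2)*7 = 147/2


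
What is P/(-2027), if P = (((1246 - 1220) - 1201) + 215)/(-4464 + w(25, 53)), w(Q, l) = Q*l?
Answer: -960/6362753 ≈ -0.00015088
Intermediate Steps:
P = 960/3139 (P = (((1246 - 1220) - 1201) + 215)/(-4464 + 25*53) = ((26 - 1201) + 215)/(-4464 + 1325) = (-1175 + 215)/(-3139) = -960*(-1/3139) = 960/3139 ≈ 0.30583)
P/(-2027) = (960/3139)/(-2027) = (960/3139)*(-1/2027) = -960/6362753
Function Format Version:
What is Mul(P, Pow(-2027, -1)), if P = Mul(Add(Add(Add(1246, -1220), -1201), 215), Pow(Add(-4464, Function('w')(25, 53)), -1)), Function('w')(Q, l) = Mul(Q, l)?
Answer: Rational(-960, 6362753) ≈ -0.00015088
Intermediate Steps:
P = Rational(960, 3139) (P = Mul(Add(Add(Add(1246, -1220), -1201), 215), Pow(Add(-4464, Mul(25, 53)), -1)) = Mul(Add(Add(26, -1201), 215), Pow(Add(-4464, 1325), -1)) = Mul(Add(-1175, 215), Pow(-3139, -1)) = Mul(-960, Rational(-1, 3139)) = Rational(960, 3139) ≈ 0.30583)
Mul(P, Pow(-2027, -1)) = Mul(Rational(960, 3139), Pow(-2027, -1)) = Mul(Rational(960, 3139), Rational(-1, 2027)) = Rational(-960, 6362753)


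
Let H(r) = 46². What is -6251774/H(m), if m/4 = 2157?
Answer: -3125887/1058 ≈ -2954.5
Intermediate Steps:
m = 8628 (m = 4*2157 = 8628)
H(r) = 2116
-6251774/H(m) = -6251774/2116 = -6251774*1/2116 = -3125887/1058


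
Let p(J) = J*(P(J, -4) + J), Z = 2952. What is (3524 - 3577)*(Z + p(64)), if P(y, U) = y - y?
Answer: -373544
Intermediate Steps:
P(y, U) = 0
p(J) = J² (p(J) = J*(0 + J) = J*J = J²)
(3524 - 3577)*(Z + p(64)) = (3524 - 3577)*(2952 + 64²) = -53*(2952 + 4096) = -53*7048 = -373544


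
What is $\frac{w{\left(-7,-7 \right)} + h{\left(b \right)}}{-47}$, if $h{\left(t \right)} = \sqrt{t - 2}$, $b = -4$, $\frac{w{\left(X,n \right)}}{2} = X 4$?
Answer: $\frac{56}{47} - \frac{i \sqrt{6}}{47} \approx 1.1915 - 0.052117 i$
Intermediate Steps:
$w{\left(X,n \right)} = 8 X$ ($w{\left(X,n \right)} = 2 X 4 = 2 \cdot 4 X = 8 X$)
$h{\left(t \right)} = \sqrt{-2 + t}$
$\frac{w{\left(-7,-7 \right)} + h{\left(b \right)}}{-47} = \frac{8 \left(-7\right) + \sqrt{-2 - 4}}{-47} = \left(-56 + \sqrt{-6}\right) \left(- \frac{1}{47}\right) = \left(-56 + i \sqrt{6}\right) \left(- \frac{1}{47}\right) = \frac{56}{47} - \frac{i \sqrt{6}}{47}$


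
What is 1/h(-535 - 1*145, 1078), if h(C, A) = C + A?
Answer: 1/398 ≈ 0.0025126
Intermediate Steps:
h(C, A) = A + C
1/h(-535 - 1*145, 1078) = 1/(1078 + (-535 - 1*145)) = 1/(1078 + (-535 - 145)) = 1/(1078 - 680) = 1/398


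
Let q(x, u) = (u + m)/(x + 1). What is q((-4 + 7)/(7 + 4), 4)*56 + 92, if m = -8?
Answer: -84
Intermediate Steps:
q(x, u) = (-8 + u)/(1 + x) (q(x, u) = (u - 8)/(x + 1) = (-8 + u)/(1 + x))
q((-4 + 7)/(7 + 4), 4)*56 + 92 = ((-8 + 4)/(1 + (-4 + 7)/(7 + 4)))*56 + 92 = (-4/(1 + 3/11))*56 + 92 = (-4/(14/11))*56 + 92 = ((11/14)*(-4))*56 + 92 = -22/7*56 + 92 = -176 + 92 = -84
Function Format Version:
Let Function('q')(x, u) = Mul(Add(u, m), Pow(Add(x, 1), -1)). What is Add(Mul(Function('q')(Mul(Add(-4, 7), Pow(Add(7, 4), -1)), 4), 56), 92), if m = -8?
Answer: -84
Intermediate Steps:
Function('q')(x, u) = Mul(Pow(Add(1, x), -1), Add(-8, u)) (Function('q')(x, u) = Mul(Add(u, -8), Pow(Add(x, 1), -1)) = Mul(Add(-8, u), Pow(Add(1, x), -1)) = Mul(Pow(Add(1, x), -1), Add(-8, u)))
Add(Mul(Function('q')(Mul(Add(-4, 7), Pow(Add(7, 4), -1)), 4), 56), 92) = Add(Mul(Mul(Pow(Add(1, Mul(Add(-4, 7), Pow(Add(7, 4), -1))), -1), Add(-8, 4)), 56), 92) = Add(Mul(Mul(Pow(Add(1, Mul(3, Pow(11, -1))), -1), -4), 56), 92) = Add(Mul(Mul(Pow(Add(1, Mul(3, Rational(1, 11))), -1), -4), 56), 92) = Add(Mul(Mul(Pow(Add(1, Rational(3, 11)), -1), -4), 56), 92) = Add(Mul(Mul(Pow(Rational(14, 11), -1), -4), 56), 92) = Add(Mul(Mul(Rational(11, 14), -4), 56), 92) = Add(Mul(Rational(-22, 7), 56), 92) = Add(-176, 92) = -84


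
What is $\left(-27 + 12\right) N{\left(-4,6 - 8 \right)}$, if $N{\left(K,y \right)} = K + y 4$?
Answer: $180$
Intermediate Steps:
$N{\left(K,y \right)} = K + 4 y$
$\left(-27 + 12\right) N{\left(-4,6 - 8 \right)} = \left(-27 + 12\right) \left(-4 + 4 \left(6 - 8\right)\right) = - 15 \left(-4 + 4 \left(6 - 8\right)\right) = - 15 \left(-4 + 4 \left(-2\right)\right) = - 15 \left(-4 - 8\right) = \left(-15\right) \left(-12\right) = 180$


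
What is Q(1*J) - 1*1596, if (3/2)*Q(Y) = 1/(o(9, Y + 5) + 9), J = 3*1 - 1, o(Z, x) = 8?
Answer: -81394/51 ≈ -1596.0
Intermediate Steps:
J = 2 (J = 3 - 1 = 2)
Q(Y) = 2/51 (Q(Y) = 2/(3*(8 + 9)) = (⅔)/17 = (⅔)*(1/17) = 2/51)
Q(1*J) - 1*1596 = 2/51 - 1*1596 = 2/51 - 1596 = -81394/51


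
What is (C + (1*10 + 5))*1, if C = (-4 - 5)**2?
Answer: 96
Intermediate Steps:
C = 81 (C = (-9)**2 = 81)
(C + (1*10 + 5))*1 = (81 + (1*10 + 5))*1 = (81 + (10 + 5))*1 = (81 + 15)*1 = 96*1 = 96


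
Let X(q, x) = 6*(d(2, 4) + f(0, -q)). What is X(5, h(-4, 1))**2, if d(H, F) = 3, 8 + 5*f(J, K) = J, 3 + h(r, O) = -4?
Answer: 1764/25 ≈ 70.560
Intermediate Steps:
h(r, O) = -7 (h(r, O) = -3 - 4 = -7)
f(J, K) = -8/5 + J/5
X(q, x) = 42/5 (X(q, x) = 6*(3 + (-8/5 + (1/5)*0)) = 6*(3 + (-8/5 + 0)) = 6*(3 - 8/5) = 6*(7/5) = 42/5)
X(5, h(-4, 1))**2 = (42/5)**2 = 1764/25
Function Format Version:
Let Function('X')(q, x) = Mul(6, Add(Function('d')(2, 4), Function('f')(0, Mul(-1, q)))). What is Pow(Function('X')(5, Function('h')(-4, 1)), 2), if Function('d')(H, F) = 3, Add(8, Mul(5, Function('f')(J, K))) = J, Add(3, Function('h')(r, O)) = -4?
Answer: Rational(1764, 25) ≈ 70.560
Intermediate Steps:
Function('h')(r, O) = -7 (Function('h')(r, O) = Add(-3, -4) = -7)
Function('f')(J, K) = Add(Rational(-8, 5), Mul(Rational(1, 5), J))
Function('X')(q, x) = Rational(42, 5) (Function('X')(q, x) = Mul(6, Add(3, Add(Rational(-8, 5), Mul(Rational(1, 5), 0)))) = Mul(6, Add(3, Add(Rational(-8, 5), 0))) = Mul(6, Add(3, Rational(-8, 5))) = Mul(6, Rational(7, 5)) = Rational(42, 5))
Pow(Function('X')(5, Function('h')(-4, 1)), 2) = Pow(Rational(42, 5), 2) = Rational(1764, 25)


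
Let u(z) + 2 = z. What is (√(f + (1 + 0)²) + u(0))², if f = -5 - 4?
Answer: 4*(1 - I*√2)² ≈ -4.0 - 11.314*I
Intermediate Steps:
u(z) = -2 + z
f = -9
(√(f + (1 + 0)²) + u(0))² = (√(-9 + (1 + 0)²) + (-2 + 0))² = (√(-9 + 1²) - 2)² = (√(-9 + 1) - 2)² = (√(-8) - 2)² = (2*I*√2 - 2)² = (-2 + 2*I*√2)²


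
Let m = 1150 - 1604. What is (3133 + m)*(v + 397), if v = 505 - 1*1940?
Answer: -2780802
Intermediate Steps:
v = -1435 (v = 505 - 1940 = -1435)
m = -454
(3133 + m)*(v + 397) = (3133 - 454)*(-1435 + 397) = 2679*(-1038) = -2780802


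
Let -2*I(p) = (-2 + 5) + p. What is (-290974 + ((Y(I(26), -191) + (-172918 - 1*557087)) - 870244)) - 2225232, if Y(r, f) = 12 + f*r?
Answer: -8227347/2 ≈ -4.1137e+6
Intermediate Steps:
I(p) = -3/2 - p/2 (I(p) = -((-2 + 5) + p)/2 = -(3 + p)/2 = -3/2 - p/2)
(-290974 + ((Y(I(26), -191) + (-172918 - 1*557087)) - 870244)) - 2225232 = (-290974 + (((12 - 191*(-3/2 - 1/2*26)) + (-172918 - 1*557087)) - 870244)) - 2225232 = (-290974 + (((12 - 191*(-3/2 - 13)) + (-172918 - 557087)) - 870244)) - 2225232 = (-290974 + (((12 - 191*(-29/2)) - 730005) - 870244)) - 2225232 = (-290974 + (((12 + 5539/2) - 730005) - 870244)) - 2225232 = (-290974 + ((5563/2 - 730005) - 870244)) - 2225232 = (-290974 + (-1454447/2 - 870244)) - 2225232 = (-290974 - 3194935/2) - 2225232 = -3776883/2 - 2225232 = -8227347/2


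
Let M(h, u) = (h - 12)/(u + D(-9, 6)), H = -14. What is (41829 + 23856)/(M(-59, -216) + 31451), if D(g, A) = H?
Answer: 5035850/2411267 ≈ 2.0885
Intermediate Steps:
D(g, A) = -14
M(h, u) = (-12 + h)/(-14 + u) (M(h, u) = (h - 12)/(u - 14) = (-12 + h)/(-14 + u))
(41829 + 23856)/(M(-59, -216) + 31451) = (41829 + 23856)/((-12 - 59)/(-14 - 216) + 31451) = 65685/(-71/(-230) + 31451) = 65685/(-1/230*(-71) + 31451) = 65685/(71/230 + 31451) = 65685/(7233801/230) = 65685*(230/7233801) = 5035850/2411267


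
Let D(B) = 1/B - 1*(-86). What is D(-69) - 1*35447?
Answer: -2439910/69 ≈ -35361.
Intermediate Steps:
D(B) = 86 + 1/B (D(B) = 1/B + 86 = 86 + 1/B)
D(-69) - 1*35447 = (86 + 1/(-69)) - 1*35447 = (86 - 1/69) - 35447 = 5933/69 - 35447 = -2439910/69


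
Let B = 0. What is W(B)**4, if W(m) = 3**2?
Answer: 6561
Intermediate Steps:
W(m) = 9
W(B)**4 = 9**4 = 6561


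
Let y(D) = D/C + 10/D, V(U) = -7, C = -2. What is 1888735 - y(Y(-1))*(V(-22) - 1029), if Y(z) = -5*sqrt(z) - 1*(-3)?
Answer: 32097617/17 + 69930*I/17 ≈ 1.8881e+6 + 4113.5*I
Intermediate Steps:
Y(z) = 3 - 5*sqrt(z) (Y(z) = -5*sqrt(z) + 3 = 3 - 5*sqrt(z))
y(D) = 10/D - D/2 (y(D) = D/(-2) + 10/D = D*(-1/2) + 10/D = -D/2 + 10/D = 10/D - D/2)
1888735 - y(Y(-1))*(V(-22) - 1029) = 1888735 - (10/(3 - 5*I) - (3 - 5*I)/2)*(-7 - 1029) = 1888735 - (10/(3 - 5*I) - (3 - 5*I)/2)*(-1036) = 1888735 - (10*((3 + 5*I)/34) + (-3/2 + 5*I/2))*(-1036) = 1888735 - (5*(3 + 5*I)/17 + (-3/2 + 5*I/2))*(-1036) = 1888735 - (-3/2 + 5*I/2 + 5*(3 + 5*I)/17)*(-1036) = 1888735 - (1554 - 2590*I - 5180*(3 + 5*I)/17) = 1888735 + (-1554 + 2590*I + 5180*(3 + 5*I)/17) = 1887181 + 2590*I + 5180*(3 + 5*I)/17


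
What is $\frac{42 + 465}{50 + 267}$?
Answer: $\frac{507}{317} \approx 1.5994$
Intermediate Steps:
$\frac{42 + 465}{50 + 267} = \frac{507}{317}$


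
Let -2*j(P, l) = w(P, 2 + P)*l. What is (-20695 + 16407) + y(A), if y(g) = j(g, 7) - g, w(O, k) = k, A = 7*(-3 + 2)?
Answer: -8527/2 ≈ -4263.5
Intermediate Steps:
A = -7 (A = 7*(-1) = -7)
j(P, l) = -l*(2 + P)/2 (j(P, l) = -(2 + P)*l/2 = -l*(2 + P)/2)
y(g) = -7 - 9*g/2 (y(g) = -½*7*(2 + g) - g = (-7 - 7*g/2) - g = -7 - 9*g/2)
(-20695 + 16407) + y(A) = (-20695 + 16407) + (-7 - 9/2*(-7)) = -4288 + (-7 + 63/2) = -4288 + 49/2 = -8527/2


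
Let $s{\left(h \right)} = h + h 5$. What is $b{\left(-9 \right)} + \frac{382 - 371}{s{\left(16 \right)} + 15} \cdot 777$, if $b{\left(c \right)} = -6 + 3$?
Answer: $74$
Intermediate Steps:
$b{\left(c \right)} = -3$
$s{\left(h \right)} = 6 h$ ($s{\left(h \right)} = h + 5 h = 6 h$)
$b{\left(-9 \right)} + \frac{382 - 371}{s{\left(16 \right)} + 15} \cdot 777 = -3 + \frac{382 - 371}{6 \cdot 16 + 15} \cdot 777 = -3 + \frac{11}{96 + 15} \cdot 777 = -3 + \frac{11}{111} \cdot 777 = -3 + 77 = 74$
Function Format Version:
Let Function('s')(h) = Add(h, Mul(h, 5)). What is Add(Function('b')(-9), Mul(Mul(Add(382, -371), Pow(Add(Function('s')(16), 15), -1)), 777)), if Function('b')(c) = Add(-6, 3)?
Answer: 74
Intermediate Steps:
Function('b')(c) = -3
Function('s')(h) = Mul(6, h) (Function('s')(h) = Add(h, Mul(5, h)) = Mul(6, h))
Add(Function('b')(-9), Mul(Mul(Add(382, -371), Pow(Add(Function('s')(16), 15), -1)), 777)) = Add(-3, Mul(Mul(Add(382, -371), Pow(Add(Mul(6, 16), 15), -1)), 777)) = Add(-3, Mul(Mul(11, Pow(Add(96, 15), -1)), 777)) = Add(-3, Mul(Mul(11, Pow(111, -1)), 777)) = Add(-3, Mul(Mul(11, Rational(1, 111)), 777)) = Add(-3, Mul(Rational(11, 111), 777)) = Add(-3, 77) = 74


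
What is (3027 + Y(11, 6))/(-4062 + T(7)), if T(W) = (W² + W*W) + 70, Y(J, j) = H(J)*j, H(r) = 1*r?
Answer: -1031/1298 ≈ -0.79430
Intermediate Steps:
H(r) = r
Y(J, j) = J*j
T(W) = 70 + 2*W² (T(W) = (W² + W²) + 70 = 2*W² + 70 = 70 + 2*W²)
(3027 + Y(11, 6))/(-4062 + T(7)) = (3027 + 11*6)/(-4062 + (70 + 2*7²)) = (3027 + 66)/(-4062 + (70 + 2*49)) = 3093/(-4062 + (70 + 98)) = 3093/(-4062 + 168) = 3093/(-3894) = 3093*(-1/3894) = -1031/1298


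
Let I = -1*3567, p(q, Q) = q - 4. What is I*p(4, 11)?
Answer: 0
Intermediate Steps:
p(q, Q) = -4 + q
I = -3567
I*p(4, 11) = -3567*(-4 + 4) = -3567*0 = 0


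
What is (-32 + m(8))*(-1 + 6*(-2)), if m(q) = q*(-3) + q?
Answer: 624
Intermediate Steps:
m(q) = -2*q (m(q) = -3*q + q = -2*q)
(-32 + m(8))*(-1 + 6*(-2)) = (-32 - 2*8)*(-1 + 6*(-2)) = (-32 - 16)*(-1 - 12) = -48*(-13) = 624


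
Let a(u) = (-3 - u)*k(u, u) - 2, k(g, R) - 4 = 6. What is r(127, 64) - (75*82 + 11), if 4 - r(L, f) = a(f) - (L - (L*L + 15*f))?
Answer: -22447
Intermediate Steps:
k(g, R) = 10 (k(g, R) = 4 + 6 = 10)
a(u) = -32 - 10*u (a(u) = (-3 - u)*10 - 2 = (-30 - 10*u) - 2 = -32 - 10*u)
r(L, f) = 36 + L - L² - 5*f (r(L, f) = 4 - ((-32 - 10*f) - (L - (L*L + 15*f))) = 4 - ((-32 - 10*f) - (L - (L² + 15*f))) = 4 - ((-32 - 10*f) - (L + (-L² - 15*f))) = 4 - ((-32 - 10*f) - (L - L² - 15*f)) = 4 - ((-32 - 10*f) + (L² - L + 15*f)) = 4 - (-32 + L² - L + 5*f) = 4 + (32 + L - L² - 5*f) = 36 + L - L² - 5*f)
r(127, 64) - (75*82 + 11) = (36 + 127 - 1*127² - 5*64) - (75*82 + 11) = (36 + 127 - 1*16129 - 320) - (6150 + 11) = (36 + 127 - 16129 - 320) - 1*6161 = -16286 - 6161 = -22447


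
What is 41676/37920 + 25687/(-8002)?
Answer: -26689987/12643160 ≈ -2.1110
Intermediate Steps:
41676/37920 + 25687/(-8002) = 41676*(1/37920) + 25687*(-1/8002) = 3473/3160 - 25687/8002 = -26689987/12643160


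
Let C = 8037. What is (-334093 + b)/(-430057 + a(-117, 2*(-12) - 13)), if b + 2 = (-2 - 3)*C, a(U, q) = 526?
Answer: 124760/143177 ≈ 0.87137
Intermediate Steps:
b = -40187 (b = -2 + (-2 - 3)*8037 = -2 - 5*8037 = -2 - 40185 = -40187)
(-334093 + b)/(-430057 + a(-117, 2*(-12) - 13)) = (-334093 - 40187)/(-430057 + 526) = -374280/(-429531) = -374280*(-1/429531) = 124760/143177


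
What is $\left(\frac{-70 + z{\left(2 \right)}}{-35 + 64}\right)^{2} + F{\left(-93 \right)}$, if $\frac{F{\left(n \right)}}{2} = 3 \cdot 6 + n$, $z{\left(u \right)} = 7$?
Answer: $- \frac{122181}{841} \approx -145.28$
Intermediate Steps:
$F{\left(n \right)} = 36 + 2 n$ ($F{\left(n \right)} = 2 \left(3 \cdot 6 + n\right) = 2 \left(18 + n\right) = 36 + 2 n$)
$\left(\frac{-70 + z{\left(2 \right)}}{-35 + 64}\right)^{2} + F{\left(-93 \right)} = \left(\frac{-70 + 7}{-35 + 64}\right)^{2} + \left(36 + 2 \left(-93\right)\right) = \left(- \frac{63}{29}\right)^{2} + \left(36 - 186\right) = \left(\left(-63\right) \frac{1}{29}\right)^{2} - 150 = \left(- \frac{63}{29}\right)^{2} - 150 = \frac{3969}{841} - 150 = - \frac{122181}{841}$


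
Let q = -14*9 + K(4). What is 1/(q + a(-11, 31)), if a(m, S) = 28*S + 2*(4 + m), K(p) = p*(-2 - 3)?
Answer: 1/708 ≈ 0.0014124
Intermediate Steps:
K(p) = -5*p (K(p) = p*(-5) = -5*p)
a(m, S) = 8 + 2*m + 28*S (a(m, S) = 28*S + (8 + 2*m) = 8 + 2*m + 28*S)
q = -146 (q = -14*9 - 5*4 = -126 - 20 = -146)
1/(q + a(-11, 31)) = 1/(-146 + (8 + 2*(-11) + 28*31)) = 1/(-146 + (8 - 22 + 868)) = 1/(-146 + 854) = 1/708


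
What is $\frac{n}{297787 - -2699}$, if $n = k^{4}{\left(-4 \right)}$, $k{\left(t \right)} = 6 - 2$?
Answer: $\frac{128}{150243} \approx 0.00085195$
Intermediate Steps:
$k{\left(t \right)} = 4$
$n = 256$ ($n = 4^{4} = 256$)
$\frac{n}{297787 - -2699} = \frac{256}{297787 - -2699} = \frac{256}{297787 + \left(-169139 + 171838\right)} = \frac{256}{297787 + 2699} = \frac{256}{300486} = 256 \cdot \frac{1}{300486} = \frac{128}{150243}$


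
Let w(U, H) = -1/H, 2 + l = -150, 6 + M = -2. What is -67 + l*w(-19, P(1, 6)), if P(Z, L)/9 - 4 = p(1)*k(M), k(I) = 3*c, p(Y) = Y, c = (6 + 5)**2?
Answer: -221149/3303 ≈ -66.954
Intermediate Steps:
c = 121 (c = 11**2 = 121)
M = -8 (M = -6 - 2 = -8)
k(I) = 363 (k(I) = 3*121 = 363)
l = -152 (l = -2 - 150 = -152)
P(Z, L) = 3303 (P(Z, L) = 36 + 9*(1*363) = 36 + 9*363 = 36 + 3267 = 3303)
-67 + l*w(-19, P(1, 6)) = -67 - (-152)/3303 = -67 - 152*(-1/3303) = -67 + 152/3303 = -221149/3303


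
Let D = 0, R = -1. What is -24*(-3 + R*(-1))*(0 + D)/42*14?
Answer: 0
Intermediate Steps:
-24*(-3 + R*(-1))*(0 + D)/42*14 = -24*(-3 - 1*(-1))*(0 + 0)/42*14 = -24*(-3 + 1)*0/42*14 = -24*(-2*0)/42*14 = -0/42*14 = -24*0*14 = 0*14 = 0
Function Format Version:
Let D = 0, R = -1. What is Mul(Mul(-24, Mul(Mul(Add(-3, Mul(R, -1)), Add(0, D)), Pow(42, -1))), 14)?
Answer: 0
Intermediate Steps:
Mul(Mul(-24, Mul(Mul(Add(-3, Mul(R, -1)), Add(0, D)), Pow(42, -1))), 14) = Mul(Mul(-24, Mul(Mul(Add(-3, Mul(-1, -1)), Add(0, 0)), Pow(42, -1))), 14) = Mul(Mul(-24, Mul(Mul(Add(-3, 1), 0), Rational(1, 42))), 14) = Mul(Mul(-24, Mul(Mul(-2, 0), Rational(1, 42))), 14) = Mul(Mul(-24, Mul(0, Rational(1, 42))), 14) = Mul(Mul(-24, 0), 14) = Mul(0, 14) = 0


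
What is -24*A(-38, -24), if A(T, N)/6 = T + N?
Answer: 8928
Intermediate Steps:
A(T, N) = 6*N + 6*T (A(T, N) = 6*(T + N) = 6*(N + T) = 6*N + 6*T)
-24*A(-38, -24) = -24*(6*(-24) + 6*(-38)) = -24*(-144 - 228) = -24*(-372) = 8928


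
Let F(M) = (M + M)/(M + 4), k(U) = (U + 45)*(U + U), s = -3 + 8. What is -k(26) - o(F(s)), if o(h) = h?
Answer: -33238/9 ≈ -3693.1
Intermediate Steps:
s = 5
k(U) = 2*U*(45 + U) (k(U) = (45 + U)*(2*U) = 2*U*(45 + U))
F(M) = 2*M/(4 + M) (F(M) = (2*M)/(4 + M) = 2*M/(4 + M))
-k(26) - o(F(s)) = -2*26*(45 + 26) - 2*5/(4 + 5) = -2*26*71 - 2*5/9 = -1*3692 - 2*5/9 = -3692 - 1*10/9 = -3692 - 10/9 = -33238/9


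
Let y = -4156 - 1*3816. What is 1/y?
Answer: -1/7972 ≈ -0.00012544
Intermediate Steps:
y = -7972 (y = -4156 - 3816 = -7972)
1/y = 1/(-7972) = -1/7972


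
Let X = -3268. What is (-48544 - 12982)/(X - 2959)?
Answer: 61526/6227 ≈ 9.8805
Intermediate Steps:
(-48544 - 12982)/(X - 2959) = (-48544 - 12982)/(-3268 - 2959) = -61526/(-6227) = -61526*(-1/6227) = 61526/6227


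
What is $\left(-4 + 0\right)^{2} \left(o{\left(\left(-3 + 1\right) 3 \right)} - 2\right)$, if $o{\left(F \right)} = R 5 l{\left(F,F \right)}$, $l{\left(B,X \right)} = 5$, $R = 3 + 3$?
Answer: $2368$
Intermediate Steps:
$R = 6$
$o{\left(F \right)} = 150$ ($o{\left(F \right)} = 6 \cdot 5 \cdot 5 = 30 \cdot 5 = 150$)
$\left(-4 + 0\right)^{2} \left(o{\left(\left(-3 + 1\right) 3 \right)} - 2\right) = \left(-4 + 0\right)^{2} \left(150 - 2\right) = \left(-4\right)^{2} \cdot 148 = 16 \cdot 148 = 2368$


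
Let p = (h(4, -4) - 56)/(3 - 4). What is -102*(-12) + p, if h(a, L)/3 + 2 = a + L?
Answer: 1286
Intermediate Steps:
h(a, L) = -6 + 3*L + 3*a (h(a, L) = -6 + 3*(a + L) = -6 + 3*(L + a) = -6 + (3*L + 3*a) = -6 + 3*L + 3*a)
p = 62 (p = ((-6 + 3*(-4) + 3*4) - 56)/(3 - 4) = ((-6 - 12 + 12) - 56)/(-1) = (-6 - 56)*(-1) = -62*(-1) = 62)
-102*(-12) + p = -102*(-12) + 62 = 1224 + 62 = 1286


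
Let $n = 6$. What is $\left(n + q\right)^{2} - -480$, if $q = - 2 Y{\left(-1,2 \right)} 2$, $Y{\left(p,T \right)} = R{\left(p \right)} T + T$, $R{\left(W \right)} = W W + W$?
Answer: $484$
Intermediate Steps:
$R{\left(W \right)} = W + W^{2}$ ($R{\left(W \right)} = W^{2} + W = W + W^{2}$)
$Y{\left(p,T \right)} = T + T p \left(1 + p\right)$ ($Y{\left(p,T \right)} = p \left(1 + p\right) T + T = T p \left(1 + p\right) + T = T + T p \left(1 + p\right)$)
$q = -8$ ($q = - 2 \cdot 2 \left(1 - \left(1 - 1\right)\right) 2 = - 2 \cdot 2 \left(1 - 0\right) 2 = - 2 \cdot 2 \left(1 + 0\right) 2 = - 2 \cdot 2 \cdot 1 \cdot 2 = \left(-2\right) 2 \cdot 2 = \left(-4\right) 2 = -8$)
$\left(n + q\right)^{2} - -480 = \left(6 - 8\right)^{2} - -480 = \left(-2\right)^{2} + 480 = 4 + 480 = 484$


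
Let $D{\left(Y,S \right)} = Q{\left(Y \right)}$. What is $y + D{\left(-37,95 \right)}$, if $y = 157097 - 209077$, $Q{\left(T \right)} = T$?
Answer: $-52017$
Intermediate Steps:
$D{\left(Y,S \right)} = Y$
$y = -51980$ ($y = 157097 - 209077 = -51980$)
$y + D{\left(-37,95 \right)} = -51980 - 37 = -52017$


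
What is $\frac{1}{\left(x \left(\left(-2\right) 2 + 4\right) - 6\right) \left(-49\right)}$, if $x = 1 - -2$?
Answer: $\frac{1}{294} \approx 0.0034014$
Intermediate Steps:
$x = 3$ ($x = 1 + 2 = 3$)
$\frac{1}{\left(x \left(\left(-2\right) 2 + 4\right) - 6\right) \left(-49\right)} = \frac{1}{\left(3 \left(\left(-2\right) 2 + 4\right) - 6\right) \left(-49\right)} = \frac{1}{\left(3 \left(-4 + 4\right) - 6\right) \left(-49\right)} = \frac{1}{\left(3 \cdot 0 - 6\right) \left(-49\right)} = \frac{1}{\left(0 - 6\right) \left(-49\right)} = \frac{1}{\left(-6\right) \left(-49\right)} = \frac{1}{294}$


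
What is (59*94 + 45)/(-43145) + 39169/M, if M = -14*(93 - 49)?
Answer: -1693390561/26577320 ≈ -63.716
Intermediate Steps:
M = -616 (M = -14*44 = -616)
(59*94 + 45)/(-43145) + 39169/M = (59*94 + 45)/(-43145) + 39169/(-616) = (5546 + 45)*(-1/43145) + 39169*(-1/616) = 5591*(-1/43145) - 39169/616 = -5591/43145 - 39169/616 = -1693390561/26577320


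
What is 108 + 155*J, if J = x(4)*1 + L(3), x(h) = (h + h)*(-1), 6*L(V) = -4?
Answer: -3706/3 ≈ -1235.3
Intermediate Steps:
L(V) = -⅔ (L(V) = (⅙)*(-4) = -⅔)
x(h) = -2*h (x(h) = (2*h)*(-1) = -2*h)
J = -26/3 (J = -2*4*1 - ⅔ = -8*1 - ⅔ = -8 - ⅔ = -26/3 ≈ -8.6667)
108 + 155*J = 108 + 155*(-26/3) = 108 - 4030/3 = -3706/3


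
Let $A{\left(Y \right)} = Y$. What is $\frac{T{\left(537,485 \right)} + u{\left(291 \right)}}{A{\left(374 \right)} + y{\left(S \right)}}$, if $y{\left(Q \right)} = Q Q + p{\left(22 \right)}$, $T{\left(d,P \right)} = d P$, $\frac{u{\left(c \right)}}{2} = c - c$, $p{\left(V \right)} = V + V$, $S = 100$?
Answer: $\frac{260445}{10418} \approx 25.0$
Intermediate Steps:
$p{\left(V \right)} = 2 V$
$u{\left(c \right)} = 0$ ($u{\left(c \right)} = 2 \left(c - c\right) = 2 \cdot 0 = 0$)
$T{\left(d,P \right)} = P d$
$y{\left(Q \right)} = 44 + Q^{2}$ ($y{\left(Q \right)} = Q Q + 2 \cdot 22 = Q^{2} + 44 = 44 + Q^{2}$)
$\frac{T{\left(537,485 \right)} + u{\left(291 \right)}}{A{\left(374 \right)} + y{\left(S \right)}} = \frac{485 \cdot 537 + 0}{374 + \left(44 + 100^{2}\right)} = \frac{260445 + 0}{374 + \left(44 + 10000\right)} = \frac{260445}{374 + 10044} = \frac{260445}{10418}$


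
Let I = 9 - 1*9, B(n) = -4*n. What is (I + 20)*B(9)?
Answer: -720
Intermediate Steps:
I = 0 (I = 9 - 9 = 0)
(I + 20)*B(9) = (0 + 20)*(-4*9) = 20*(-36) = -720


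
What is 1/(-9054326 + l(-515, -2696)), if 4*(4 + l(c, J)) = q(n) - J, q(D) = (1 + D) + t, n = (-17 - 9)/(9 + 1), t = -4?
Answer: -5/45268287 ≈ -1.1045e-7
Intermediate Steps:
n = -13/5 (n = -26/10 = -26*⅒ = -13/5 ≈ -2.6000)
q(D) = -3 + D (q(D) = (1 + D) - 4 = -3 + D)
l(c, J) = -27/5 - J/4 (l(c, J) = -4 + ((-3 - 13/5) - J)/4 = -4 + (-28/5 - J)/4 = -4 + (-7/5 - J/4) = -27/5 - J/4)
1/(-9054326 + l(-515, -2696)) = 1/(-9054326 + (-27/5 - ¼*(-2696))) = 1/(-9054326 + (-27/5 + 674)) = 1/(-9054326 + 3343/5) = 1/(-45268287/5) = -5/45268287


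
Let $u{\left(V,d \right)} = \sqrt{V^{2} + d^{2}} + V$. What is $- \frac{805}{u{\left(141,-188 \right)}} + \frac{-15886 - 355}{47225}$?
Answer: $- \frac{44122741}{17756600} \approx -2.4849$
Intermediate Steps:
$u{\left(V,d \right)} = V + \sqrt{V^{2} + d^{2}}$
$- \frac{805}{u{\left(141,-188 \right)}} + \frac{-15886 - 355}{47225} = - \frac{805}{141 + \sqrt{141^{2} + \left(-188\right)^{2}}} + \frac{-15886 - 355}{47225} = - \frac{805}{141 + \sqrt{19881 + 35344}} - \frac{16241}{47225} = - \frac{805}{141 + \sqrt{55225}} - \frac{16241}{47225} = - \frac{805}{141 + 235} - \frac{16241}{47225} = - \frac{805}{376} - \frac{16241}{47225} = - \frac{44122741}{17756600}$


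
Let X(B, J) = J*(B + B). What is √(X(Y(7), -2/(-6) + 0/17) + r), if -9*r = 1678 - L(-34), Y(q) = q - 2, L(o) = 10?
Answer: I*√182 ≈ 13.491*I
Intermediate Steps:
Y(q) = -2 + q
r = -556/3 (r = -(1678 - 1*10)/9 = -(1678 - 10)/9 = -⅑*1668 = -556/3 ≈ -185.33)
X(B, J) = 2*B*J (X(B, J) = J*(2*B) = 2*B*J)
√(X(Y(7), -2/(-6) + 0/17) + r) = √(2*(-2 + 7)*(-2/(-6) + 0/17) - 556/3) = √(2*5*(-2*(-⅙) + 0*(1/17)) - 556/3) = √(2*5*(⅓ + 0) - 556/3) = √(2*5*(⅓) - 556/3) = √(10/3 - 556/3) = √(-182) = I*√182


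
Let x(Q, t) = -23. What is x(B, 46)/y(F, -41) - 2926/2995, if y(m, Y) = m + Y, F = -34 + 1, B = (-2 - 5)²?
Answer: -147639/221630 ≈ -0.66615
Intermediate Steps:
B = 49 (B = (-7)² = 49)
F = -33
y(m, Y) = Y + m
x(B, 46)/y(F, -41) - 2926/2995 = -23/(-41 - 33) - 2926/2995 = -23/(-74) - 2926*1/2995 = -23*(-1/74) - 2926/2995 = 23/74 - 2926/2995 = -147639/221630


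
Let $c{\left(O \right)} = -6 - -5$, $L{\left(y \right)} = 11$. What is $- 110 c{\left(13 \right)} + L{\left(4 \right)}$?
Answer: $121$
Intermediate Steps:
$c{\left(O \right)} = -1$ ($c{\left(O \right)} = -6 + 5 = -1$)
$- 110 c{\left(13 \right)} + L{\left(4 \right)} = \left(-110\right) \left(-1\right) + 11 = 110 + 11 = 121$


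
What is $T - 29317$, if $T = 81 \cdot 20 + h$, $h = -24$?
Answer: $-27721$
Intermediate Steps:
$T = 1596$ ($T = 81 \cdot 20 - 24 = 1620 - 24 = 1596$)
$T - 29317 = 1596 - 29317 = -27721$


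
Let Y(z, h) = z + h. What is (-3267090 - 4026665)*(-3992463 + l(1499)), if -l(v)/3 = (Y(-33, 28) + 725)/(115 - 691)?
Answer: 116480078467935/4 ≈ 2.9120e+13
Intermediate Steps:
Y(z, h) = h + z
l(v) = 15/4 (l(v) = -3*((28 - 33) + 725)/(115 - 691) = -3*(-5 + 725)/(-576) = -2160*(-1)/576 = -3*(-5/4) = 15/4)
(-3267090 - 4026665)*(-3992463 + l(1499)) = (-3267090 - 4026665)*(-3992463 + 15/4) = -7293755*(-15969837/4) = 116480078467935/4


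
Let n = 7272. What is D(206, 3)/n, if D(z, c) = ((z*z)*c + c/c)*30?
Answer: 636545/1212 ≈ 525.20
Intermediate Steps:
D(z, c) = 30 + 30*c*z² (D(z, c) = (z²*c + 1)*30 = (c*z² + 1)*30 = (1 + c*z²)*30 = 30 + 30*c*z²)
D(206, 3)/n = (30 + 30*3*206²)/7272 = (30 + 30*3*42436)*(1/7272) = (30 + 3819240)*(1/7272) = 3819270*(1/7272) = 636545/1212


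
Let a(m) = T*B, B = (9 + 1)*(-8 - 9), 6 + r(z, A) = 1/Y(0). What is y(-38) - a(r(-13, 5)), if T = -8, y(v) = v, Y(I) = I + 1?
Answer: -1398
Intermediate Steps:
Y(I) = 1 + I
r(z, A) = -5 (r(z, A) = -6 + 1/(1 + 0) = -6 + 1/1 = -6 + 1 = -5)
B = -170 (B = 10*(-17) = -170)
a(m) = 1360 (a(m) = -8*(-170) = 1360)
y(-38) - a(r(-13, 5)) = -38 - 1*1360 = -38 - 1360 = -1398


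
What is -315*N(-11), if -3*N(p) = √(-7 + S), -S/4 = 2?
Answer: 105*I*√15 ≈ 406.66*I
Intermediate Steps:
S = -8 (S = -4*2 = -8)
N(p) = -I*√15/3 (N(p) = -√(-7 - 8)/3 = -I*√15/3)
-315*N(-11) = -(-105)*I*√15 = 105*I*√15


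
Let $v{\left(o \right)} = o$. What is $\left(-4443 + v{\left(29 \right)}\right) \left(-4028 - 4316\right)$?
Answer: $36830416$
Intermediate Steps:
$\left(-4443 + v{\left(29 \right)}\right) \left(-4028 - 4316\right) = \left(-4443 + 29\right) \left(-4028 - 4316\right) = \left(-4414\right) \left(-8344\right) = 36830416$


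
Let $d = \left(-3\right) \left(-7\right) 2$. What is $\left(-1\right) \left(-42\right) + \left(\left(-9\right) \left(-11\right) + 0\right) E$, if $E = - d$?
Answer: $-4116$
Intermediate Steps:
$d = 42$ ($d = 21 \cdot 2 = 42$)
$E = -42$ ($E = \left(-1\right) 42 = -42$)
$\left(-1\right) \left(-42\right) + \left(\left(-9\right) \left(-11\right) + 0\right) E = \left(-1\right) \left(-42\right) + \left(\left(-9\right) \left(-11\right) + 0\right) \left(-42\right) = 42 + \left(99 + 0\right) \left(-42\right) = 42 + 99 \left(-42\right) = 42 - 4158 = -4116$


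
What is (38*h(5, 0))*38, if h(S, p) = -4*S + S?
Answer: -21660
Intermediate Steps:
h(S, p) = -3*S
(38*h(5, 0))*38 = (38*(-3*5))*38 = (38*(-15))*38 = -570*38 = -21660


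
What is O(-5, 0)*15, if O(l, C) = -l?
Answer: 75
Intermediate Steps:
O(-5, 0)*15 = -1*(-5)*15 = 5*15 = 75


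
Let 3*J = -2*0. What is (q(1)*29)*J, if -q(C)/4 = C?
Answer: 0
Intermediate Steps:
J = 0 (J = (-2*0)/3 = (⅓)*0 = 0)
q(C) = -4*C
(q(1)*29)*J = (-4*1*29)*0 = -4*29*0 = -116*0 = 0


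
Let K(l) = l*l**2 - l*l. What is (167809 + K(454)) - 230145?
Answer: 93308212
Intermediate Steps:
K(l) = l**3 - l**2
(167809 + K(454)) - 230145 = (167809 + 454**2*(-1 + 454)) - 230145 = (167809 + 206116*453) - 230145 = (167809 + 93370548) - 230145 = 93538357 - 230145 = 93308212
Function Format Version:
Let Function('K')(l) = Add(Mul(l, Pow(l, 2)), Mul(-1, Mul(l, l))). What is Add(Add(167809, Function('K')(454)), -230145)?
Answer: 93308212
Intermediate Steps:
Function('K')(l) = Add(Pow(l, 3), Mul(-1, Pow(l, 2)))
Add(Add(167809, Function('K')(454)), -230145) = Add(Add(167809, Mul(Pow(454, 2), Add(-1, 454))), -230145) = Add(Add(167809, Mul(206116, 453)), -230145) = Add(Add(167809, 93370548), -230145) = Add(93538357, -230145) = 93308212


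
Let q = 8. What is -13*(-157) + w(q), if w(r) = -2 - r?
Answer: 2031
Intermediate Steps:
-13*(-157) + w(q) = -13*(-157) + (-2 - 1*8) = 2041 + (-2 - 8) = 2041 - 10 = 2031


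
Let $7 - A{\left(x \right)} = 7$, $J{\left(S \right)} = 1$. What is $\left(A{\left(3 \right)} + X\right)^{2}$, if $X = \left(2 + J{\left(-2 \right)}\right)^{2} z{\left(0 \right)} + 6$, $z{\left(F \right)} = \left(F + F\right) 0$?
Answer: $36$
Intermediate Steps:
$z{\left(F \right)} = 0$ ($z{\left(F \right)} = 2 F 0 = 0$)
$A{\left(x \right)} = 0$ ($A{\left(x \right)} = 7 - 7 = 0$)
$X = 6$ ($X = \left(2 + 1\right)^{2} \cdot 0 + 6 = 3^{2} \cdot 0 + 6 = 9 \cdot 0 + 6 = 0 + 6 = 6$)
$\left(A{\left(3 \right)} + X\right)^{2} = \left(0 + 6\right)^{2} = 6^{2} = 36$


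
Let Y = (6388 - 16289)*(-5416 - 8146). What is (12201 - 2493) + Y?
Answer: 134287070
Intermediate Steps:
Y = 134277362 (Y = -9901*(-13562) = 134277362)
(12201 - 2493) + Y = (12201 - 2493) + 134277362 = 9708 + 134277362 = 134287070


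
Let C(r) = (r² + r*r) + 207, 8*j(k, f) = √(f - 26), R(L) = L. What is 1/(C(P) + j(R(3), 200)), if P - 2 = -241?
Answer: 3662368/419154355145 - 4*√174/419154355145 ≈ 8.7374e-6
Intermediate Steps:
j(k, f) = √(-26 + f)/8 (j(k, f) = √(f - 26)/8 = √(-26 + f)/8)
P = -239 (P = 2 - 241 = -239)
C(r) = 207 + 2*r² (C(r) = (r² + r²) + 207 = 2*r² + 207 = 207 + 2*r²)
1/(C(P) + j(R(3), 200)) = 1/((207 + 2*(-239)²) + √(-26 + 200)/8) = 1/((207 + 2*57121) + √174/8) = 1/((207 + 114242) + √174/8) = 1/(114449 + √174/8)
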